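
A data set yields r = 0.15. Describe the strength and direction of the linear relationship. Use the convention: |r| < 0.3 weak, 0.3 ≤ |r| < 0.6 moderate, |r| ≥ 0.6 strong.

r = 0.15 > 0 so the relationship is positive.
|r| = 0.15, which falls in the weak range.

weak positive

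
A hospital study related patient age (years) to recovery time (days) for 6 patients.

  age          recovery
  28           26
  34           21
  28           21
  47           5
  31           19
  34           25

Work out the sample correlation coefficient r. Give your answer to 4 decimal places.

n = 6, Σx = 202, Σy = 117, Σx² = 7050, Σy² = 2569, Σxy = 3704
nΣxy − ΣxΣy = 22224 − 23634 = -1410
nΣx² − (Σx)² = 42300 − 40804 = 1496; nΣy² − (Σy)² = 15414 − 13689 = 1725
r = -1410 / √(1496 × 1725) = -1410 / 1606.4246 ≈ -0.8777

-0.8777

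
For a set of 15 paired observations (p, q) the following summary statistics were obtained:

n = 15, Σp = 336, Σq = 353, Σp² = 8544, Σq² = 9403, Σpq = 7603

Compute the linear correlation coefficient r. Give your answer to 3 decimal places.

-0.288

r = (nΣpq − ΣpΣq) / √[(nΣp² − (Σp)²)(nΣq² − (Σq)²)]
Numerator: 15×7603 − 336×353 = -4563
Denominator: √[(128160 − 112896)(141045 − 124609)] = √[15264 × 16436] = 15839.1636
r = -4563 / 15839.1636 ≈ -0.288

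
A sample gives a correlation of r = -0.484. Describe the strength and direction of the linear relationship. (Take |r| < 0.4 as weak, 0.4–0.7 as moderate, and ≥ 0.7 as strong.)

r = -0.484 < 0 so the relationship is negative.
|r| = 0.484, which falls in the moderate range.

moderate negative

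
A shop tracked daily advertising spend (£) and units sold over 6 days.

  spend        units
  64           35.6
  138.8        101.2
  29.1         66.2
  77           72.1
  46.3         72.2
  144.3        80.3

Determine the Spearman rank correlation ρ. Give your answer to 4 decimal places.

Rank spend: 3, 5, 1, 4, 2, 6
Rank units: 1, 6, 2, 3, 4, 5
d = rank(spend) − rank(units): 2, -1, -1, 1, -2, 1; Σd² = 12
ρ = 1 − 6Σd² / [n(n²−1)] = 1 − 6×12 / (6×35) = 1 − 72/210 ≈ 0.6571

0.6571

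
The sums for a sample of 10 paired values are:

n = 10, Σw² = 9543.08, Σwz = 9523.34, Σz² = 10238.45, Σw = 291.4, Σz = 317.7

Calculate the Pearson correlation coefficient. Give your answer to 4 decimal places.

r = (nΣwz − ΣwΣz) / √[(nΣw² − (Σw)²)(nΣz² − (Σz)²)]
Numerator: 10×9523.34 − 291.4×317.7 = 2655.62
Denominator: √[(95430.8 − 84913.96)(102384.5 − 100933.29)] = √[10516.84 × 1451.21] = 3906.6793
r = 2655.62 / 3906.6793 ≈ 0.6798

0.6798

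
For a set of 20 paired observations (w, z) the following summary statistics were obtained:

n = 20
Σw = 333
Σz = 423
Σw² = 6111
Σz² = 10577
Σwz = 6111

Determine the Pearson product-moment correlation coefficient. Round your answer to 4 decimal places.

r = (nΣwz − ΣwΣz) / √[(nΣw² − (Σw)²)(nΣz² − (Σz)²)]
Numerator: 20×6111 − 333×423 = -18639
Denominator: √[(122220 − 110889)(211540 − 178929)] = √[11331 × 32611] = 19222.7792
r = -18639 / 19222.7792 ≈ -0.9696

-0.9696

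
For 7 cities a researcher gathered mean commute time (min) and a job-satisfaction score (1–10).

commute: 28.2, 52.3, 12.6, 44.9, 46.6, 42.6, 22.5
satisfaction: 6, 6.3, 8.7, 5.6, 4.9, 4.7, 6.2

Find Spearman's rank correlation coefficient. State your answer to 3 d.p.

-0.357

Rank commute: 3, 7, 1, 5, 6, 4, 2
Rank satisfaction: 4, 6, 7, 3, 2, 1, 5
d = rank(commute) − rank(satisfaction): -1, 1, -6, 2, 4, 3, -3; Σd² = 76
ρ = 1 − 6Σd² / [n(n²−1)] = 1 − 6×76 / (7×48) = 1 − 456/336 ≈ -0.357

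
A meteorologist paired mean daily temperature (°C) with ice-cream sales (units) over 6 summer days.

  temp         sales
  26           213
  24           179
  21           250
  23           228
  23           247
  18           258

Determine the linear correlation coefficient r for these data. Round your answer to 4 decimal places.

n = 6, Σx = 135, Σy = 1375, Σx² = 3075, Σy² = 319467, Σxy = 30653
nΣxy − ΣxΣy = 183918 − 185625 = -1707
nΣx² − (Σx)² = 18450 − 18225 = 225; nΣy² − (Σy)² = 1916802 − 1890625 = 26177
r = -1707 / √(225 × 26177) = -1707 / 2426.8962 ≈ -0.7034

-0.7034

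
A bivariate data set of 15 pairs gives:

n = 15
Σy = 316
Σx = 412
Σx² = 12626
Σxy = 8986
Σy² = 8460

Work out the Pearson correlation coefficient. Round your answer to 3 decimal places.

r = (nΣxy − ΣxΣy) / √[(nΣx² − (Σx)²)(nΣy² − (Σy)²)]
Numerator: 15×8986 − 412×316 = 4598
Denominator: √[(189390 − 169744)(126900 − 99856)] = √[19646 × 27044] = 23050.0851
r = 4598 / 23050.0851 ≈ 0.199

0.199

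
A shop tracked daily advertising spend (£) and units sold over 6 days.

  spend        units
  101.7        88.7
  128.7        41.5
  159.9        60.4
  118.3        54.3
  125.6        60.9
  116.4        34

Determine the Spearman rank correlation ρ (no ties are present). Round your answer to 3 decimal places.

Rank spend: 1, 5, 6, 3, 4, 2
Rank units: 6, 2, 4, 3, 5, 1
d = rank(spend) − rank(units): -5, 3, 2, 0, -1, 1; Σd² = 40
ρ = 1 − 6Σd² / [n(n²−1)] = 1 − 6×40 / (6×35) = 1 − 240/210 ≈ -0.143

-0.143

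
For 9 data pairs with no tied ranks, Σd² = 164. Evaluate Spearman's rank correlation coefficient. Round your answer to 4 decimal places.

-0.3667

ρ = 1 − 6Σd² / [n(n²−1)] = 1 − 6×164 / (9×80)
  = 1 − 984/720 = 1 − 1.36667 ≈ -0.3667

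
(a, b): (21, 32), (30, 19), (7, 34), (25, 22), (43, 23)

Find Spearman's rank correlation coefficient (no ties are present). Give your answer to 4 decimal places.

Rank a: 2, 4, 1, 3, 5
Rank b: 4, 1, 5, 2, 3
d = rank(a) − rank(b): -2, 3, -4, 1, 2; Σd² = 34
ρ = 1 − 6Σd² / [n(n²−1)] = 1 − 6×34 / (5×24) = 1 − 204/120 ≈ -0.7000

-0.7000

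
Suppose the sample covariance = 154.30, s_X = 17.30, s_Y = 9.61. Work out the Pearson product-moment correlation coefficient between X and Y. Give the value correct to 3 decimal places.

r = Cov(X,Y) / (s_X · s_Y) = 154.30 / (17.30 × 9.61)
  = 154.30 / 166.2530 ≈ 0.928

0.928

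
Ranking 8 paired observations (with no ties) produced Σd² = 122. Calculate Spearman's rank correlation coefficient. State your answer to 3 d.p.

ρ = 1 − 6Σd² / [n(n²−1)] = 1 − 6×122 / (8×63)
  = 1 − 732/504 = 1 − 1.4524 ≈ -0.452

-0.452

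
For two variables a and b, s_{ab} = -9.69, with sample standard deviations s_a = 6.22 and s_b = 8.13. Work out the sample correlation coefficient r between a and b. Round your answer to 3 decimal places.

-0.192

r = Cov(a,b) / (s_a · s_b) = -9.69 / (6.22 × 8.13)
  = -9.69 / 50.5686 ≈ -0.192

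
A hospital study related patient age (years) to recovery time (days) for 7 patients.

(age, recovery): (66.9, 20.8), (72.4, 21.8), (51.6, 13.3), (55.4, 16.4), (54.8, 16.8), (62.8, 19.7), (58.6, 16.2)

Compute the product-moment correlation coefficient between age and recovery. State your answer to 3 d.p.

n = 7, Σx = 422.5, Σy = 125, Σx² = 25829.93, Σy² = 2286.5, Σxy = 7671.8
nΣxy − ΣxΣy = 53702.6 − 52812.5 = 890.1
nΣx² − (Σx)² = 180809.51 − 178506.25 = 2303.26; nΣy² − (Σy)² = 16005.5 − 15625 = 380.5
r = 890.1 / √(2303.26 × 380.5) = 890.1 / 936.1573 ≈ 0.951

0.951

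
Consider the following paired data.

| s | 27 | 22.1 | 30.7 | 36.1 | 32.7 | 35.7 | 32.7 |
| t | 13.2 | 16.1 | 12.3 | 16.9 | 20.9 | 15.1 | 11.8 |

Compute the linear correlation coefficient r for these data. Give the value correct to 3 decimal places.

n = 7, Σs = 217, Σt = 106.3, Σs² = 6876.18, Σt² = 1674.41, Σst = 3308.27
nΣst − ΣsΣt = 23157.89 − 23067.1 = 90.79
nΣs² − (Σs)² = 48133.26 − 47089 = 1044.26; nΣt² − (Σt)² = 11720.87 − 11299.69 = 421.18
r = 90.79 / √(1044.26 × 421.18) = 90.79 / 663.1903 ≈ 0.137

0.137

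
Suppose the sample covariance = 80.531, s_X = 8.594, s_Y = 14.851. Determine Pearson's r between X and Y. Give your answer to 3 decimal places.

0.631

r = Cov(X,Y) / (s_X · s_Y) = 80.531 / (8.594 × 14.851)
  = 80.531 / 127.6295 ≈ 0.631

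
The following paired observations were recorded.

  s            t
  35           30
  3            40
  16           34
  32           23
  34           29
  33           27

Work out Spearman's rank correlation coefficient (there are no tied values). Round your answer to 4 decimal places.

-0.4286

Rank s: 6, 1, 2, 3, 5, 4
Rank t: 4, 6, 5, 1, 3, 2
d = rank(s) − rank(t): 2, -5, -3, 2, 2, 2; Σd² = 50
ρ = 1 − 6Σd² / [n(n²−1)] = 1 − 6×50 / (6×35) = 1 − 300/210 ≈ -0.4286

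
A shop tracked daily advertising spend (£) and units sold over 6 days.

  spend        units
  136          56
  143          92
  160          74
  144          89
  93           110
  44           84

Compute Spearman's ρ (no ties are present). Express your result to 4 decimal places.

Rank spend: 3, 4, 6, 5, 2, 1
Rank units: 1, 5, 2, 4, 6, 3
d = rank(spend) − rank(units): 2, -1, 4, 1, -4, -2; Σd² = 42
ρ = 1 − 6Σd² / [n(n²−1)] = 1 − 6×42 / (6×35) = 1 − 252/210 ≈ -0.2000

-0.2000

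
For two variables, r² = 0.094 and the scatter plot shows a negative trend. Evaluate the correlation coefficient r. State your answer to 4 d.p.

-0.3066

|r| = √0.094 = 0.3066
The association is negative, so r = −0.3066.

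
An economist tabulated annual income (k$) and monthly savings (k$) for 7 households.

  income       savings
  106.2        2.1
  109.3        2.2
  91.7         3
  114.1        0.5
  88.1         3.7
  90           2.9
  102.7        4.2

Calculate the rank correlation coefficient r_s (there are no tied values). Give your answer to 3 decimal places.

-0.714

Rank income: 5, 6, 3, 7, 1, 2, 4
Rank savings: 2, 3, 5, 1, 6, 4, 7
d = rank(income) − rank(savings): 3, 3, -2, 6, -5, -2, -3; Σd² = 96
ρ = 1 − 6Σd² / [n(n²−1)] = 1 − 6×96 / (7×48) = 1 − 576/336 ≈ -0.714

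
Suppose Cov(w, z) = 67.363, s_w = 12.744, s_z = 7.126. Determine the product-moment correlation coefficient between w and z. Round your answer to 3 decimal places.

0.742

r = Cov(w,z) / (s_w · s_z) = 67.363 / (12.744 × 7.126)
  = 67.363 / 90.8137 ≈ 0.742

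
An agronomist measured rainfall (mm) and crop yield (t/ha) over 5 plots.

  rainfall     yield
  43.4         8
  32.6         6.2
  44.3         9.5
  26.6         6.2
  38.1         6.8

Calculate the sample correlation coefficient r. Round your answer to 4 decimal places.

0.8592

n = 5, Σx = 185, Σy = 36.7, Σx² = 7067.98, Σy² = 277.37, Σxy = 1394.17
nΣxy − ΣxΣy = 6970.85 − 6789.5 = 181.35
nΣx² − (Σx)² = 35339.9 − 34225 = 1114.9; nΣy² − (Σy)² = 1386.85 − 1346.89 = 39.96
r = 181.35 / √(1114.9 × 39.96) = 181.35 / 211.0720 ≈ 0.8592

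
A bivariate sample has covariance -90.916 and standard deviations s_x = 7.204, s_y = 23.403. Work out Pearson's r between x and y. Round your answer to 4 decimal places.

r = Cov(x,y) / (s_x · s_y) = -90.916 / (7.204 × 23.403)
  = -90.916 / 168.5952 ≈ -0.5393

-0.5393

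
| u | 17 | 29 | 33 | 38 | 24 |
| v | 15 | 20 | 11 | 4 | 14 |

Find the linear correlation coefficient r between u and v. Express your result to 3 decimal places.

-0.622

n = 5, Σu = 141, Σv = 64, Σu² = 4239, Σv² = 958, Σuv = 1686
nΣuv − ΣuΣv = 8430 − 9024 = -594
nΣu² − (Σu)² = 21195 − 19881 = 1314; nΣv² − (Σv)² = 4790 − 4096 = 694
r = -594 / √(1314 × 694) = -594 / 954.9429 ≈ -0.622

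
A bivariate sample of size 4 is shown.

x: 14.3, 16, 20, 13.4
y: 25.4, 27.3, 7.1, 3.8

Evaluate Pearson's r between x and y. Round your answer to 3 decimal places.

-0.186

n = 4, Σx = 63.7, Σy = 63.6, Σx² = 1040.05, Σy² = 1455.3, Σxy = 992.94
nΣxy − ΣxΣy = 3971.76 − 4051.32 = -79.56
nΣx² − (Σx)² = 4160.2 − 4057.69 = 102.51; nΣy² − (Σy)² = 5821.2 − 4044.96 = 1776.24
r = -79.56 / √(102.51 × 1776.24) = -79.56 / 426.7111 ≈ -0.186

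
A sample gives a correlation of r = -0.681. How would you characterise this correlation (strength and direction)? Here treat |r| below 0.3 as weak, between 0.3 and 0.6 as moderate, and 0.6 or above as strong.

r = -0.681 < 0 so the relationship is negative.
|r| = 0.681, which falls in the strong range.

strong negative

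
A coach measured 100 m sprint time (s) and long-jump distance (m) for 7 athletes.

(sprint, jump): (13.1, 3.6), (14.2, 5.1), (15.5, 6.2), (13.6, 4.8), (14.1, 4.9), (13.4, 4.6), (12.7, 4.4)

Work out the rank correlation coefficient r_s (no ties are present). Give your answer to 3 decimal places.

0.964

Rank sprint: 2, 6, 7, 4, 5, 3, 1
Rank jump: 1, 6, 7, 4, 5, 3, 2
d = rank(sprint) − rank(jump): 1, 0, 0, 0, 0, 0, -1; Σd² = 2
ρ = 1 − 6Σd² / [n(n²−1)] = 1 − 6×2 / (7×48) = 1 − 12/336 ≈ 0.964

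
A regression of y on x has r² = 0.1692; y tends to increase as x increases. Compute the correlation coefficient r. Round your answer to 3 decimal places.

|r| = √0.1692 = 0.411
The association is positive, so r = 0.411.

0.411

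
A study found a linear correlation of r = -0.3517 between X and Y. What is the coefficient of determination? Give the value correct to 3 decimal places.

r² = (-0.3517)² = 0.124

0.124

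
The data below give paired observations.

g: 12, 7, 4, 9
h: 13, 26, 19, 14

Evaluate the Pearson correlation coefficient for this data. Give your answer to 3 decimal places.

-0.600

n = 4, Σg = 32, Σh = 72, Σg² = 290, Σh² = 1402, Σgh = 540
nΣgh − ΣgΣh = 2160 − 2304 = -144
nΣg² − (Σg)² = 1160 − 1024 = 136; nΣh² − (Σh)² = 5608 − 5184 = 424
r = -144 / √(136 × 424) = -144 / 240.1333 ≈ -0.600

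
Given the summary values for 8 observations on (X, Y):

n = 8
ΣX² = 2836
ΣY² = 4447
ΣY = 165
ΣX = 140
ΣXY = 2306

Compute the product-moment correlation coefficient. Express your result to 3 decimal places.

r = (nΣXY − ΣXΣY) / √[(nΣX² − (ΣX)²)(nΣY² − (ΣY)²)]
Numerator: 8×2306 − 140×165 = -4652
Denominator: √[(22688 − 19600)(35576 − 27225)] = √[3088 × 8351] = 5078.1776
r = -4652 / 5078.1776 ≈ -0.916

-0.916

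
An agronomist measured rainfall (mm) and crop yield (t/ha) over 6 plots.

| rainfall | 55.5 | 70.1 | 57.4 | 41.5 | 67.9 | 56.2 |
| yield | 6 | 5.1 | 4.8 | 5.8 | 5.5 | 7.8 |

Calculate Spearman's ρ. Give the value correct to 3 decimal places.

Rank rainfall: 2, 6, 4, 1, 5, 3
Rank yield: 5, 2, 1, 4, 3, 6
d = rank(rainfall) − rank(yield): -3, 4, 3, -3, 2, -3; Σd² = 56
ρ = 1 − 6Σd² / [n(n²−1)] = 1 − 6×56 / (6×35) = 1 − 336/210 ≈ -0.600

-0.600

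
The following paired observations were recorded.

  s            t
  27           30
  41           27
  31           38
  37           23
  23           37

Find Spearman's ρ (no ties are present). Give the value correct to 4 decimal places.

-0.6000

Rank s: 2, 5, 3, 4, 1
Rank t: 3, 2, 5, 1, 4
d = rank(s) − rank(t): -1, 3, -2, 3, -3; Σd² = 32
ρ = 1 − 6Σd² / [n(n²−1)] = 1 − 6×32 / (5×24) = 1 − 192/120 ≈ -0.6000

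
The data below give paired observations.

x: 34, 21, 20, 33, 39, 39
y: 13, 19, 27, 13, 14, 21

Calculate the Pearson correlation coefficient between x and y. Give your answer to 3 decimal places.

n = 6, Σx = 186, Σy = 107, Σx² = 6128, Σy² = 2065, Σxy = 3175
nΣxy − ΣxΣy = 19050 − 19902 = -852
nΣx² − (Σx)² = 36768 − 34596 = 2172; nΣy² − (Σy)² = 12390 − 11449 = 941
r = -852 / √(2172 × 941) = -852 / 1429.6335 ≈ -0.596

-0.596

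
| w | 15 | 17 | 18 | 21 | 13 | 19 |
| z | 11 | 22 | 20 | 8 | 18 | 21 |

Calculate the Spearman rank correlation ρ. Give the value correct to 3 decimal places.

Rank w: 2, 3, 4, 6, 1, 5
Rank z: 2, 6, 4, 1, 3, 5
d = rank(w) − rank(z): 0, -3, 0, 5, -2, 0; Σd² = 38
ρ = 1 − 6Σd² / [n(n²−1)] = 1 − 6×38 / (6×35) = 1 − 228/210 ≈ -0.086

-0.086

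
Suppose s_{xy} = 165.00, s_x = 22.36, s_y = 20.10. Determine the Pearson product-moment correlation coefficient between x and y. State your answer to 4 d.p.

0.3671

r = Cov(x,y) / (s_x · s_y) = 165.00 / (22.36 × 20.10)
  = 165.00 / 449.4360 ≈ 0.3671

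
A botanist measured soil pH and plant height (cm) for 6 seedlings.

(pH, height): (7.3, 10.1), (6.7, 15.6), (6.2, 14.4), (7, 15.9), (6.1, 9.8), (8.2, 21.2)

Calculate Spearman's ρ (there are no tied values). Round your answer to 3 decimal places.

0.657

Rank pH: 5, 3, 2, 4, 1, 6
Rank height: 2, 4, 3, 5, 1, 6
d = rank(pH) − rank(height): 3, -1, -1, -1, 0, 0; Σd² = 12
ρ = 1 − 6Σd² / [n(n²−1)] = 1 − 6×12 / (6×35) = 1 − 72/210 ≈ 0.657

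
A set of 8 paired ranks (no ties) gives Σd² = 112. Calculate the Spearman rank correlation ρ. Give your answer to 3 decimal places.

-0.333

ρ = 1 − 6Σd² / [n(n²−1)] = 1 − 6×112 / (8×63)
  = 1 − 672/504 = 1 − 1.3333 ≈ -0.333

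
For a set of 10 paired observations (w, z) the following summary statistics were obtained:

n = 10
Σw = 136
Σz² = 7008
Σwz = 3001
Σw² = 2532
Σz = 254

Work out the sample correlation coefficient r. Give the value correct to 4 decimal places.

r = (nΣwz − ΣwΣz) / √[(nΣw² − (Σw)²)(nΣz² − (Σz)²)]
Numerator: 10×3001 − 136×254 = -4534
Denominator: √[(25320 − 18496)(70080 − 64516)] = √[6824 × 5564] = 6161.8776
r = -4534 / 6161.8776 ≈ -0.7358

-0.7358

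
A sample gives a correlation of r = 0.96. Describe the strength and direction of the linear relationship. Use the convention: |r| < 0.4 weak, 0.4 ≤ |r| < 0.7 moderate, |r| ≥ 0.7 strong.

r = 0.96 > 0 so the relationship is positive.
|r| = 0.96, which falls in the strong range.

strong positive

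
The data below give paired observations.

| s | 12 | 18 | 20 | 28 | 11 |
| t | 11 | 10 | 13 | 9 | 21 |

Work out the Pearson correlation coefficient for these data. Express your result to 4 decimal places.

n = 5, Σs = 89, Σt = 64, Σs² = 1773, Σt² = 912, Σst = 1055
nΣst − ΣsΣt = 5275 − 5696 = -421
nΣs² − (Σs)² = 8865 − 7921 = 944; nΣt² − (Σt)² = 4560 − 4096 = 464
r = -421 / √(944 × 464) = -421 / 661.8278 ≈ -0.6361

-0.6361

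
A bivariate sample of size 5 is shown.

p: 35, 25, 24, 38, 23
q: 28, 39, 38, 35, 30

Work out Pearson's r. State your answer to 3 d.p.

n = 5, Σp = 145, Σq = 170, Σp² = 4399, Σq² = 5874, Σpq = 4887
nΣpq − ΣpΣq = 24435 − 24650 = -215
nΣp² − (Σp)² = 21995 − 21025 = 970; nΣq² − (Σq)² = 29370 − 28900 = 470
r = -215 / √(970 × 470) = -215 / 675.2037 ≈ -0.318

-0.318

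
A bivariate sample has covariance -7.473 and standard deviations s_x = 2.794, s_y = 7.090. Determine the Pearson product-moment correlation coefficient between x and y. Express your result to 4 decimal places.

r = Cov(x,y) / (s_x · s_y) = -7.473 / (2.794 × 7.090)
  = -7.473 / 19.8095 ≈ -0.3772

-0.3772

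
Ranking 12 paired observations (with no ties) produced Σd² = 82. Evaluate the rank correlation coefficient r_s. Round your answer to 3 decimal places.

0.713

ρ = 1 − 6Σd² / [n(n²−1)] = 1 − 6×82 / (12×143)
  = 1 − 492/1716 = 1 − 0.2867 ≈ 0.713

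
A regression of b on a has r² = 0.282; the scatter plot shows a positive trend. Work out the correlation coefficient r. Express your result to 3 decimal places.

|r| = √0.282 = 0.531
The association is positive, so r = 0.531.

0.531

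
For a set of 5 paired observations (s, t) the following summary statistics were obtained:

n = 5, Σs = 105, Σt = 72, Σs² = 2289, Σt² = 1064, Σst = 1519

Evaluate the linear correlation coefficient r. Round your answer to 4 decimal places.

0.1464

r = (nΣst − ΣsΣt) / √[(nΣs² − (Σs)²)(nΣt² − (Σt)²)]
Numerator: 5×1519 − 105×72 = 35
Denominator: √[(11445 − 11025)(5320 − 5184)] = √[420 × 136] = 238.9979
r = 35 / 238.9979 ≈ 0.1464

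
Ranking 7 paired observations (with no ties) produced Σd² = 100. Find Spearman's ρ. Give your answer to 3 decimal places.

-0.786

ρ = 1 − 6Σd² / [n(n²−1)] = 1 − 6×100 / (7×48)
  = 1 − 600/336 = 1 − 1.7857 ≈ -0.786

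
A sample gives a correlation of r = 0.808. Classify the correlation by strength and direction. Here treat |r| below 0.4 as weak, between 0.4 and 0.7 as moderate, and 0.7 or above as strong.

strong positive

r = 0.808 > 0 so the relationship is positive.
|r| = 0.808, which falls in the strong range.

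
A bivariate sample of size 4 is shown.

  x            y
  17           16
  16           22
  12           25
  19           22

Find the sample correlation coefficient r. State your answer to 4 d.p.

-0.5399

n = 4, Σx = 64, Σy = 85, Σx² = 1050, Σy² = 1849, Σxy = 1342
nΣxy − ΣxΣy = 5368 − 5440 = -72
nΣx² − (Σx)² = 4200 − 4096 = 104; nΣy² − (Σy)² = 7396 − 7225 = 171
r = -72 / √(104 × 171) = -72 / 133.3567 ≈ -0.5399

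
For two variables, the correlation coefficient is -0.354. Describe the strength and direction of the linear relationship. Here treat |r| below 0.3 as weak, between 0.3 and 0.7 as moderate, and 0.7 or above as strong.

moderate negative

r = -0.354 < 0 so the relationship is negative.
|r| = 0.354, which falls in the moderate range.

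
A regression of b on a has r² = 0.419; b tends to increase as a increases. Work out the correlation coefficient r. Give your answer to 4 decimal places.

|r| = √0.419 = 0.6473
The association is positive, so r = 0.6473.

0.6473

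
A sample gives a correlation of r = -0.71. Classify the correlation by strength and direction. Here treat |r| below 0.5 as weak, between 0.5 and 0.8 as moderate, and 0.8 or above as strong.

r = -0.71 < 0 so the relationship is negative.
|r| = 0.71, which falls in the moderate range.

moderate negative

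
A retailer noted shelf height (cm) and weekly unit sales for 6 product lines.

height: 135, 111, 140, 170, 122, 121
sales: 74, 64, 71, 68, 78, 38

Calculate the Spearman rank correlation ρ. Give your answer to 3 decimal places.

0.371

Rank height: 4, 1, 5, 6, 3, 2
Rank sales: 5, 2, 4, 3, 6, 1
d = rank(height) − rank(sales): -1, -1, 1, 3, -3, 1; Σd² = 22
ρ = 1 − 6Σd² / [n(n²−1)] = 1 − 6×22 / (6×35) = 1 − 132/210 ≈ 0.371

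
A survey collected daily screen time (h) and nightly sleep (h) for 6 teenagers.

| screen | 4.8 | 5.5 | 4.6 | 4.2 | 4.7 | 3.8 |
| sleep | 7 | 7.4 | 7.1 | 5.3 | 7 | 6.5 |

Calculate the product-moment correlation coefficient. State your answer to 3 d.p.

n = 6, Σx = 27.6, Σy = 40.3, Σx² = 128.62, Σy² = 273.51, Σxy = 186.82
nΣxy − ΣxΣy = 1120.92 − 1112.28 = 8.64
nΣx² − (Σx)² = 771.72 − 761.76 = 9.96; nΣy² − (Σy)² = 1641.06 − 1624.09 = 16.97
r = 8.64 / √(9.96 × 16.97) = 8.64 / 13.0008 ≈ 0.665

0.665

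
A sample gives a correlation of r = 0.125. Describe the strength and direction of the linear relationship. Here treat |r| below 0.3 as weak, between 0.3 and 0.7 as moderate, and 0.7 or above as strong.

r = 0.125 > 0 so the relationship is positive.
|r| = 0.125, which falls in the weak range.

weak positive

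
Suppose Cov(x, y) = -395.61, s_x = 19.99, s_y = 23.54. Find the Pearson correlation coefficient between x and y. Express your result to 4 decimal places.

r = Cov(x,y) / (s_x · s_y) = -395.61 / (19.99 × 23.54)
  = -395.61 / 470.5646 ≈ -0.8407

-0.8407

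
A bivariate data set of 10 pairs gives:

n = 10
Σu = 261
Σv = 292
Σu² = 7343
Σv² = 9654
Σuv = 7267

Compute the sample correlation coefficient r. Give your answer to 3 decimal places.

-0.458

r = (nΣuv − ΣuΣv) / √[(nΣu² − (Σu)²)(nΣv² − (Σv)²)]
Numerator: 10×7267 − 261×292 = -3542
Denominator: √[(73430 − 68121)(96540 − 85264)] = √[5309 × 11276] = 7737.2013
r = -3542 / 7737.2013 ≈ -0.458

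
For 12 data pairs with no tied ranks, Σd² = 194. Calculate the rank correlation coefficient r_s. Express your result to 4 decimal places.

ρ = 1 − 6Σd² / [n(n²−1)] = 1 − 6×194 / (12×143)
  = 1 − 1164/1716 = 1 − 0.67832 ≈ 0.3217

0.3217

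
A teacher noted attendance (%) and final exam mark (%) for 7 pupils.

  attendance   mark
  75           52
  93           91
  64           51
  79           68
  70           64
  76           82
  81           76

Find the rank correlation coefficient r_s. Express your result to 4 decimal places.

0.8571

Rank attendance: 3, 7, 1, 5, 2, 4, 6
Rank mark: 2, 7, 1, 4, 3, 6, 5
d = rank(attendance) − rank(mark): 1, 0, 0, 1, -1, -2, 1; Σd² = 8
ρ = 1 − 6Σd² / [n(n²−1)] = 1 − 6×8 / (7×48) = 1 − 48/336 ≈ 0.8571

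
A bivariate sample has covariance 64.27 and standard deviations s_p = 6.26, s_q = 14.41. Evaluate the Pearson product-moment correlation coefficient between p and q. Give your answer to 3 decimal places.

0.712

r = Cov(p,q) / (s_p · s_q) = 64.27 / (6.26 × 14.41)
  = 64.27 / 90.2066 ≈ 0.712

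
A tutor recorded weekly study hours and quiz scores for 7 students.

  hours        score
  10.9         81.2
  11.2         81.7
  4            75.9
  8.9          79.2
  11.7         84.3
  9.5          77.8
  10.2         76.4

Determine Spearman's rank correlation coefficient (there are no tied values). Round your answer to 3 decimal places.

Rank hours: 5, 6, 1, 2, 7, 3, 4
Rank score: 5, 6, 1, 4, 7, 3, 2
d = rank(hours) − rank(score): 0, 0, 0, -2, 0, 0, 2; Σd² = 8
ρ = 1 − 6Σd² / [n(n²−1)] = 1 − 6×8 / (7×48) = 1 − 48/336 ≈ 0.857

0.857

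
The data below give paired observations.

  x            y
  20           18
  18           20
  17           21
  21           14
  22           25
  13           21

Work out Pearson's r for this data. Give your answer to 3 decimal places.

-0.125

n = 6, Σx = 111, Σy = 119, Σx² = 2107, Σy² = 2427, Σxy = 2194
nΣxy − ΣxΣy = 13164 − 13209 = -45
nΣx² − (Σx)² = 12642 − 12321 = 321; nΣy² − (Σy)² = 14562 − 14161 = 401
r = -45 / √(321 × 401) = -45 / 358.7771 ≈ -0.125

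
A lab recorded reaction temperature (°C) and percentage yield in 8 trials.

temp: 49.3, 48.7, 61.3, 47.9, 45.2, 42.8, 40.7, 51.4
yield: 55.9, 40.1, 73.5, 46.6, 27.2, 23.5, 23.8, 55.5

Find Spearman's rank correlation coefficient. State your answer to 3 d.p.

0.929

Rank temp: 6, 5, 8, 4, 3, 2, 1, 7
Rank yield: 7, 4, 8, 5, 3, 1, 2, 6
d = rank(temp) − rank(yield): -1, 1, 0, -1, 0, 1, -1, 1; Σd² = 6
ρ = 1 − 6Σd² / [n(n²−1)] = 1 − 6×6 / (8×63) = 1 − 36/504 ≈ 0.929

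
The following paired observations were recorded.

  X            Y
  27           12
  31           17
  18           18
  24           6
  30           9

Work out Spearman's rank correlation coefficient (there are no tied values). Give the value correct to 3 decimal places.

Rank X: 3, 5, 1, 2, 4
Rank Y: 3, 4, 5, 1, 2
d = rank(X) − rank(Y): 0, 1, -4, 1, 2; Σd² = 22
ρ = 1 − 6Σd² / [n(n²−1)] = 1 − 6×22 / (5×24) = 1 − 132/120 ≈ -0.100

-0.100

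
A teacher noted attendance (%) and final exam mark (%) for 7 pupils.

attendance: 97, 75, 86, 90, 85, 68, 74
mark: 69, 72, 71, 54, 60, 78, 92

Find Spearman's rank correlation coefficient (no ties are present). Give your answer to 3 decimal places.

Rank attendance: 7, 3, 5, 6, 4, 1, 2
Rank mark: 3, 5, 4, 1, 2, 6, 7
d = rank(attendance) − rank(mark): 4, -2, 1, 5, 2, -5, -5; Σd² = 100
ρ = 1 − 6Σd² / [n(n²−1)] = 1 − 6×100 / (7×48) = 1 − 600/336 ≈ -0.786

-0.786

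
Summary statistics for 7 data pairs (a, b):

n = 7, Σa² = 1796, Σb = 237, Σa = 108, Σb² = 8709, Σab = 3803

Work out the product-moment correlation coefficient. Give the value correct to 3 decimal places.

r = (nΣab − ΣaΣb) / √[(nΣa² − (Σa)²)(nΣb² − (Σb)²)]
Numerator: 7×3803 − 108×237 = 1025
Denominator: √[(12572 − 11664)(60963 − 56169)] = √[908 × 4794] = 2086.3729
r = 1025 / 2086.3729 ≈ 0.491

0.491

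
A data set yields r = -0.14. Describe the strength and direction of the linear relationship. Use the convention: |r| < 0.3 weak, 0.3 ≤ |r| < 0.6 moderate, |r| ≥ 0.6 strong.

weak negative

r = -0.14 < 0 so the relationship is negative.
|r| = 0.14, which falls in the weak range.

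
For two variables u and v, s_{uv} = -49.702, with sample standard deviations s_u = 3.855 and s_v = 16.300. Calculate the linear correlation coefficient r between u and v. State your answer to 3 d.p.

r = Cov(u,v) / (s_u · s_v) = -49.702 / (3.855 × 16.300)
  = -49.702 / 62.8365 ≈ -0.791

-0.791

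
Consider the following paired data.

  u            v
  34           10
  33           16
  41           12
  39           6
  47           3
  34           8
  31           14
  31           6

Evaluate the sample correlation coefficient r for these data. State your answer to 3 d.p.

n = 8, Σu = 290, Σv = 75, Σu² = 10734, Σv² = 841, Σuv = 2627
nΣuv − ΣuΣv = 21016 − 21750 = -734
nΣu² − (Σu)² = 85872 − 84100 = 1772; nΣv² − (Σv)² = 6728 − 5625 = 1103
r = -734 / √(1772 × 1103) = -734 / 1398.0401 ≈ -0.525

-0.525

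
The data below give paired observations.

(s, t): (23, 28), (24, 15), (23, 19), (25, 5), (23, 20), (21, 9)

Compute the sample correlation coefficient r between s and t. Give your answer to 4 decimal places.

-0.1642

n = 6, Σs = 139, Σt = 96, Σs² = 3229, Σt² = 1876, Σst = 2215
nΣst − ΣsΣt = 13290 − 13344 = -54
nΣs² − (Σs)² = 19374 − 19321 = 53; nΣt² − (Σt)² = 11256 − 9216 = 2040
r = -54 / √(53 × 2040) = -54 / 328.8161 ≈ -0.1642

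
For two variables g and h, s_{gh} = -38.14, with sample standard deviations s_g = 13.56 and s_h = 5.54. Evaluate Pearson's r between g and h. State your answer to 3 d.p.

-0.508

r = Cov(g,h) / (s_g · s_h) = -38.14 / (13.56 × 5.54)
  = -38.14 / 75.1224 ≈ -0.508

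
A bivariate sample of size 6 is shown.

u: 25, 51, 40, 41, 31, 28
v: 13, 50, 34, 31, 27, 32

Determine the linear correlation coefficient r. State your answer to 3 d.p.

n = 6, Σu = 216, Σv = 187, Σu² = 8252, Σv² = 6539, Σuv = 7239
nΣuv − ΣuΣv = 43434 − 40392 = 3042
nΣu² − (Σu)² = 49512 − 46656 = 2856; nΣv² − (Σv)² = 39234 − 34969 = 4265
r = 3042 / √(2856 × 4265) = 3042 / 3490.1060 ≈ 0.872

0.872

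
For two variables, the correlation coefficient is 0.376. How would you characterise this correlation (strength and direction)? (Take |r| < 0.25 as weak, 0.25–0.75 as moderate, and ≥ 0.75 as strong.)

r = 0.376 > 0 so the relationship is positive.
|r| = 0.376, which falls in the moderate range.

moderate positive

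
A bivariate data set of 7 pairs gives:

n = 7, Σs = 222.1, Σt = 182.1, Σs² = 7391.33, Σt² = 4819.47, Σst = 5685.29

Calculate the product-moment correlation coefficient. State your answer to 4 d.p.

-0.5494

r = (nΣst − ΣsΣt) / √[(nΣs² − (Σs)²)(nΣt² − (Σt)²)]
Numerator: 7×5685.29 − 222.1×182.1 = -647.38
Denominator: √[(51739.31 − 49328.41)(33736.29 − 33160.41)] = √[2410.9 × 575.88] = 1178.2992
r = -647.38 / 1178.2992 ≈ -0.5494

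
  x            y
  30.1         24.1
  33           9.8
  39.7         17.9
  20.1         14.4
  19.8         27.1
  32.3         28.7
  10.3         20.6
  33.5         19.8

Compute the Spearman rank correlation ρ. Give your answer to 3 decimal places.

-0.357

Rank x: 4, 6, 8, 3, 2, 5, 1, 7
Rank y: 6, 1, 3, 2, 7, 8, 5, 4
d = rank(x) − rank(y): -2, 5, 5, 1, -5, -3, -4, 3; Σd² = 114
ρ = 1 − 6Σd² / [n(n²−1)] = 1 − 6×114 / (8×63) = 1 − 684/504 ≈ -0.357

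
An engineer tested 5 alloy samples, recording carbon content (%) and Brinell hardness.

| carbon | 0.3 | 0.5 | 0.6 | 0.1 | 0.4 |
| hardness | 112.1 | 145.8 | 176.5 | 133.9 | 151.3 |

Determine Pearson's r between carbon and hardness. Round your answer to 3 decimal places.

n = 5, Σx = 1.9, Σy = 719.6, Σx² = 0.87, Σy² = 105797.2, Σxy = 286.34
nΣxy − ΣxΣy = 1431.7 − 1367.24 = 64.46
nΣx² − (Σx)² = 4.35 − 3.61 = 0.74; nΣy² − (Σy)² = 528986 − 517824.16 = 11161.84
r = 64.46 / √(0.74 × 11161.84) = 64.46 / 90.8832 ≈ 0.709

0.709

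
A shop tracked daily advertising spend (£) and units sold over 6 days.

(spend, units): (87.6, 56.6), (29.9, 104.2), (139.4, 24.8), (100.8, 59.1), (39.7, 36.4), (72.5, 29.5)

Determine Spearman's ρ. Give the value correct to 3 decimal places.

Rank spend: 4, 1, 6, 5, 2, 3
Rank units: 4, 6, 1, 5, 3, 2
d = rank(spend) − rank(units): 0, -5, 5, 0, -1, 1; Σd² = 52
ρ = 1 − 6Σd² / [n(n²−1)] = 1 − 6×52 / (6×35) = 1 − 312/210 ≈ -0.486

-0.486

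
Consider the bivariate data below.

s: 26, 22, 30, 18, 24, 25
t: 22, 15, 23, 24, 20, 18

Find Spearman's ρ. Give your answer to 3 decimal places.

0.086

Rank s: 5, 2, 6, 1, 3, 4
Rank t: 4, 1, 5, 6, 3, 2
d = rank(s) − rank(t): 1, 1, 1, -5, 0, 2; Σd² = 32
ρ = 1 − 6Σd² / [n(n²−1)] = 1 − 6×32 / (6×35) = 1 − 192/210 ≈ 0.086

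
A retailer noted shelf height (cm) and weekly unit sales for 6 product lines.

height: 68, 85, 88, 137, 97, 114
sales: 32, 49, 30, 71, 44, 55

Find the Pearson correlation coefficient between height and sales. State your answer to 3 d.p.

n = 6, Σx = 589, Σy = 281, Σx² = 60767, Σy² = 14327, Σxy = 29246
nΣxy − ΣxΣy = 175476 − 165509 = 9967
nΣx² − (Σx)² = 364602 − 346921 = 17681; nΣy² − (Σy)² = 85962 − 78961 = 7001
r = 9967 / √(17681 × 7001) = 9967 / 11125.8564 ≈ 0.896

0.896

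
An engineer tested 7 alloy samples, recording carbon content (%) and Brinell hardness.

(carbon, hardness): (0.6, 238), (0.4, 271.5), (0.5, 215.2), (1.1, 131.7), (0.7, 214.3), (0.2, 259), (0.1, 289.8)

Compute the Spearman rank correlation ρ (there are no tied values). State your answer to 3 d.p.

-0.929

Rank carbon: 5, 3, 4, 7, 6, 2, 1
Rank hardness: 4, 6, 3, 1, 2, 5, 7
d = rank(carbon) − rank(hardness): 1, -3, 1, 6, 4, -3, -6; Σd² = 108
ρ = 1 − 6Σd² / [n(n²−1)] = 1 − 6×108 / (7×48) = 1 − 648/336 ≈ -0.929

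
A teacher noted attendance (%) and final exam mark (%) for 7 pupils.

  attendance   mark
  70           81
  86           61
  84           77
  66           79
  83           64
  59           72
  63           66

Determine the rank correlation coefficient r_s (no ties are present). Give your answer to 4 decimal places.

-0.3214

Rank attendance: 4, 7, 6, 3, 5, 1, 2
Rank mark: 7, 1, 5, 6, 2, 4, 3
d = rank(attendance) − rank(mark): -3, 6, 1, -3, 3, -3, -1; Σd² = 74
ρ = 1 − 6Σd² / [n(n²−1)] = 1 − 6×74 / (7×48) = 1 − 444/336 ≈ -0.3214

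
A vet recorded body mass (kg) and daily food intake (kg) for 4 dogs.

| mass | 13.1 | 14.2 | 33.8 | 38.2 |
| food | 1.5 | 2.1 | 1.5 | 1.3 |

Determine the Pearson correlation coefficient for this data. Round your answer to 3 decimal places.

n = 4, Σx = 99.3, Σy = 6.4, Σx² = 2974.93, Σy² = 10.6, Σxy = 149.83
nΣxy − ΣxΣy = 599.32 − 635.52 = -36.2
nΣx² − (Σx)² = 11899.72 − 9860.49 = 2039.23; nΣy² − (Σy)² = 42.4 − 40.96 = 1.44
r = -36.2 / √(2039.23 × 1.44) = -36.2 / 54.1894 ≈ -0.668

-0.668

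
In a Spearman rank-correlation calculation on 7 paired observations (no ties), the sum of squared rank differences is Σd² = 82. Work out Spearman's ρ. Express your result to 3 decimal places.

ρ = 1 − 6Σd² / [n(n²−1)] = 1 − 6×82 / (7×48)
  = 1 − 492/336 = 1 − 1.4643 ≈ -0.464

-0.464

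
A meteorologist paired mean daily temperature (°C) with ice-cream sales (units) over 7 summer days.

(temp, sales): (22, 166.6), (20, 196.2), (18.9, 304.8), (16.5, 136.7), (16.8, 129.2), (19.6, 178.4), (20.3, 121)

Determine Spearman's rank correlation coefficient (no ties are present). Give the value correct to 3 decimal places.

Rank temp: 7, 5, 3, 1, 2, 4, 6
Rank sales: 4, 6, 7, 3, 2, 5, 1
d = rank(temp) − rank(sales): 3, -1, -4, -2, 0, -1, 5; Σd² = 56
ρ = 1 − 6Σd² / [n(n²−1)] = 1 − 6×56 / (7×48) = 1 − 336/336 ≈ 0.000

0.000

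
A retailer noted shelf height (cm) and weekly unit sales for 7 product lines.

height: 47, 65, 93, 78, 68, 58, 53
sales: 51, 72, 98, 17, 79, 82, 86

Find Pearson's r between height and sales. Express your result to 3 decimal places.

0.076

n = 7, Σx = 462, Σy = 485, Σx² = 31964, Σy² = 38039, Σxy = 32203
nΣxy − ΣxΣy = 225421 − 224070 = 1351
nΣx² − (Σx)² = 223748 − 213444 = 10304; nΣy² − (Σy)² = 266273 − 235225 = 31048
r = 1351 / √(10304 × 31048) = 1351 / 17886.2683 ≈ 0.076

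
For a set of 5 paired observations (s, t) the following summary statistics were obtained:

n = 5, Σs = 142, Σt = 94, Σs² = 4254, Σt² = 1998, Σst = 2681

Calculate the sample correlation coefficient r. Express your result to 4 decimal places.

r = (nΣst − ΣsΣt) / √[(nΣs² − (Σs)²)(nΣt² − (Σt)²)]
Numerator: 5×2681 − 142×94 = 57
Denominator: √[(21270 − 20164)(9990 − 8836)] = √[1106 × 1154] = 1129.7451
r = 57 / 1129.7451 ≈ 0.0505

0.0505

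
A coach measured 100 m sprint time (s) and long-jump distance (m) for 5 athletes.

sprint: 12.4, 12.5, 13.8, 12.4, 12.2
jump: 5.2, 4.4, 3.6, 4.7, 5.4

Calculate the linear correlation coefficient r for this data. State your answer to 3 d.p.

-0.900

n = 5, Σx = 63.3, Σy = 23.3, Σx² = 803.05, Σy² = 110.61, Σxy = 293.32
nΣxy − ΣxΣy = 1466.6 − 1474.89 = -8.29
nΣx² − (Σx)² = 4015.25 − 4006.89 = 8.36; nΣy² − (Σy)² = 553.05 − 542.89 = 10.16
r = -8.29 / √(8.36 × 10.16) = -8.29 / 9.2162 ≈ -0.900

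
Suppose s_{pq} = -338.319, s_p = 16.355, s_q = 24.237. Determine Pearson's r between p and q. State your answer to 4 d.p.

-0.8535

r = Cov(p,q) / (s_p · s_q) = -338.319 / (16.355 × 24.237)
  = -338.319 / 396.3961 ≈ -0.8535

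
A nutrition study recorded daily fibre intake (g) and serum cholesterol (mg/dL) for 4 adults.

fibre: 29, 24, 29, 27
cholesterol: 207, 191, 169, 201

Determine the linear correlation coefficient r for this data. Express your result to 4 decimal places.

n = 4, Σx = 109, Σy = 768, Σx² = 2987, Σy² = 148292, Σxy = 20915
nΣxy − ΣxΣy = 83660 − 83712 = -52
nΣx² − (Σx)² = 11948 − 11881 = 67; nΣy² − (Σy)² = 593168 − 589824 = 3344
r = -52 / √(67 × 3344) = -52 / 473.3371 ≈ -0.1099

-0.1099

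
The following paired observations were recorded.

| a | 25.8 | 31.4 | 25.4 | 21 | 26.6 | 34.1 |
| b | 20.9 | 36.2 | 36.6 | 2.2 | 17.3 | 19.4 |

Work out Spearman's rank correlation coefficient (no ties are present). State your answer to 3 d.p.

0.143

Rank a: 3, 5, 2, 1, 4, 6
Rank b: 4, 5, 6, 1, 2, 3
d = rank(a) − rank(b): -1, 0, -4, 0, 2, 3; Σd² = 30
ρ = 1 − 6Σd² / [n(n²−1)] = 1 − 6×30 / (6×35) = 1 − 180/210 ≈ 0.143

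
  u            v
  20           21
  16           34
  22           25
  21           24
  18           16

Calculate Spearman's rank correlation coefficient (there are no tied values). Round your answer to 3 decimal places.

Rank u: 3, 1, 5, 4, 2
Rank v: 2, 5, 4, 3, 1
d = rank(u) − rank(v): 1, -4, 1, 1, 1; Σd² = 20
ρ = 1 − 6Σd² / [n(n²−1)] = 1 − 6×20 / (5×24) = 1 − 120/120 ≈ 0.000

0.000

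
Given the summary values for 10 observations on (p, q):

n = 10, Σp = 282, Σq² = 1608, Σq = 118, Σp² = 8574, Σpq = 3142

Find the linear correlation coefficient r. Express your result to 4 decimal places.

-0.5070

r = (nΣpq − ΣpΣq) / √[(nΣp² − (Σp)²)(nΣq² − (Σq)²)]
Numerator: 10×3142 − 282×118 = -1856
Denominator: √[(85740 − 79524)(16080 − 13924)] = √[6216 × 2156] = 3660.8327
r = -1856 / 3660.8327 ≈ -0.5070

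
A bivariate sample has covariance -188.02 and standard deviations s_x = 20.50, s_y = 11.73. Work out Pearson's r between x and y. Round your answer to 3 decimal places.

-0.782

r = Cov(x,y) / (s_x · s_y) = -188.02 / (20.50 × 11.73)
  = -188.02 / 240.4650 ≈ -0.782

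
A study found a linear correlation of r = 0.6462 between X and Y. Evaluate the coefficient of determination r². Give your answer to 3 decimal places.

0.418

r² = (0.6462)² = 0.418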